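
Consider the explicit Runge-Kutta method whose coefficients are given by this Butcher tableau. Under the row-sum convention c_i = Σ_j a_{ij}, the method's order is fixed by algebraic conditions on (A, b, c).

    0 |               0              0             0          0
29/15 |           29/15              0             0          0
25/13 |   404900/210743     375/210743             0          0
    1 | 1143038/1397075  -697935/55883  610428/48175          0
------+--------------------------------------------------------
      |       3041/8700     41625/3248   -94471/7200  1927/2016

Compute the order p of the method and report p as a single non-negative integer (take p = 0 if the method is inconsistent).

4

b = (3041/8700, 41625/3248, -94471/7200, 1927/2016)
c = (0, 29/15, 25/13, 1)
Ac = (0, 0, 25/7267, 427/1927)
Σ b_i: 3041/8700·1 + 41625/3248·1 + (-94471/7200)·1 + 1927/2016·1 = 1 ✓
b·c: 41625/3248·29/15 + (-94471/7200)·25/13 + 1927/2016·1 = 1/2 ✓
b·c²: 41625/3248·841/225 + (-94471/7200)·625/169 + 1927/2016·1 = 1/3 ✓
b·Ac: (-94471/7200)·25/7267 + 1927/2016·427/1927 = 1/6 ✓
b·c³: 41625/3248·24389/3375 + (-94471/7200)·15625/2197 + 1927/2016·1 = 1/4 ✓
b·(c∘Ac): (-94471/7200)·625/94471 + 1927/2016·427/1927 = 1/8 ✓
b·Ac²: (-94471/7200)·145/21801 + 1927/2016·5159/28905 = 1/12 ✓
b·A²c: 1927/2016·84/1927 = 1/24 ✓; 4 stages ⇒ order 4.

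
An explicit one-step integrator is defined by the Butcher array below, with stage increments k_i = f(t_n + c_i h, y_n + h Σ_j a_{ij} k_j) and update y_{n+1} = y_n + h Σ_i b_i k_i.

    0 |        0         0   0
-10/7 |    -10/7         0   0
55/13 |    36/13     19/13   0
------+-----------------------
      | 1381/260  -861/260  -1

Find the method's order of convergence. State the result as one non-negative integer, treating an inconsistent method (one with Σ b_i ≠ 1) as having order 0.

2

b = (1381/260, -861/260, -1)
c = (0, -10/7, 55/13)
Ac = (0, 0, -190/91)
Σ b_i: 1381/260·1 + (-861/260)·1 + (-1)·1 = 1 ✓
b·c: (-861/260)·(-10/7) + (-1)·55/13 = 1/2 ✓
b·c²: (-861/260)·100/49 + (-1)·3025/169 = -29170/1183 ≠ 1/3 ⇒ order 2.
b·Ac: (-1)·(-190/91) = 190/91 ≠ 1/6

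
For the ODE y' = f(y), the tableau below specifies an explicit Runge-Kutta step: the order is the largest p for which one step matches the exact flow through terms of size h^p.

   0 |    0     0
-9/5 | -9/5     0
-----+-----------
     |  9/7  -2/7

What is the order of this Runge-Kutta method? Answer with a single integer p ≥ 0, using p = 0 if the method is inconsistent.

1

b = (9/7, -2/7)
c = (0, -9/5)
Σ b_i: 9/7·1 + (-2/7)·1 = 1 ✓
b·c: (-2/7)·(-9/5) = 18/35 ≠ 1/2 ⇒ order 1.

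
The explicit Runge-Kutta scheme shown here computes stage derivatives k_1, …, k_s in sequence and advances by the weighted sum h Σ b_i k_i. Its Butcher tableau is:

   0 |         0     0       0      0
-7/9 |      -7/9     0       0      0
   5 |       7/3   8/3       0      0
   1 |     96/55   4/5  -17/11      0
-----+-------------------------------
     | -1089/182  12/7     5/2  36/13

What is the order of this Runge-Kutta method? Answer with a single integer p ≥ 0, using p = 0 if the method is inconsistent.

b = (-1089/182, 12/7, 5/2, 36/13)
c = (0, -7/9, 5, 1)
Ac = (0, 0, -56/27, -4133/495)
Σ b_i: (-1089/182)·1 + 12/7·1 + 5/2·1 + 36/13·1 = 1 ✓
b·c: 12/7·(-7/9) + 5/2·5 + 36/13·1 = 1087/78 ≠ 1/2 ⇒ order 1.

1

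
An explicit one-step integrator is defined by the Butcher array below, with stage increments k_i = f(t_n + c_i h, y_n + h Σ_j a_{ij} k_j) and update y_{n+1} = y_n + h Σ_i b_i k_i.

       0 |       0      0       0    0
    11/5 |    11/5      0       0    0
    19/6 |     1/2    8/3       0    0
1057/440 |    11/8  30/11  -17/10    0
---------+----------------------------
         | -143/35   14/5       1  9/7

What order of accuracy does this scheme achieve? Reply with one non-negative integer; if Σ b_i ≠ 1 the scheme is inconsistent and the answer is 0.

1

b = (-143/35, 14/5, 1, 9/7)
c = (0, 11/5, 19/6, 1057/440)
Ac = (0, 0, 88/15, 37/60)
Σ b_i: (-143/35)·1 + 14/5·1 + 1·1 + 9/7·1 = 1 ✓
b·c: 14/5·11/5 + 1·19/6 + 9/7·1057/440 = 81941/6600 ≠ 1/2 ⇒ order 1.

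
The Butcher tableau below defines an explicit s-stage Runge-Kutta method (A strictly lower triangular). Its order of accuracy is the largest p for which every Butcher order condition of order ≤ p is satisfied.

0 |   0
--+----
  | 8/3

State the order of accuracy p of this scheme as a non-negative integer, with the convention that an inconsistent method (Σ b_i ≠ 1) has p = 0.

0

b = (8/3)
c = (0)
Σ b_i: 8/3·1 = 8/3 ≠ 1 ⇒ order 0.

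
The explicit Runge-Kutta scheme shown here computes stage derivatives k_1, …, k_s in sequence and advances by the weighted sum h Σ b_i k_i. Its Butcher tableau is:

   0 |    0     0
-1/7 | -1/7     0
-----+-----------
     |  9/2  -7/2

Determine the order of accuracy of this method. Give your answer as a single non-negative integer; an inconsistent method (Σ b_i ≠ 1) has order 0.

b = (9/2, -7/2)
c = (0, -1/7)
Σ b_i: 9/2·1 + (-7/2)·1 = 1 ✓
b·c: (-7/2)·(-1/7) = 1/2 ✓; 2 stages ⇒ order 2.

2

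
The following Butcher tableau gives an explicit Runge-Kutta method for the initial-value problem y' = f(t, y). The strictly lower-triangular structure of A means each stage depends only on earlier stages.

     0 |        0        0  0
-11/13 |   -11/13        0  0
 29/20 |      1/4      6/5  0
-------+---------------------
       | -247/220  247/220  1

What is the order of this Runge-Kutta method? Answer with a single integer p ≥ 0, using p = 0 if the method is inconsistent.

b = (-247/220, 247/220, 1)
c = (0, -11/13, 29/20)
Ac = (0, 0, -66/65)
Σ b_i: (-247/220)·1 + 247/220·1 + 1·1 = 1 ✓
b·c: 247/220·(-11/13) + 1·29/20 = 1/2 ✓
b·c²: 247/220·121/169 + 1·841/400 = 15113/5200 ≠ 1/3 ⇒ order 2.
b·Ac: 1·(-66/65) = -66/65 ≠ 1/6

2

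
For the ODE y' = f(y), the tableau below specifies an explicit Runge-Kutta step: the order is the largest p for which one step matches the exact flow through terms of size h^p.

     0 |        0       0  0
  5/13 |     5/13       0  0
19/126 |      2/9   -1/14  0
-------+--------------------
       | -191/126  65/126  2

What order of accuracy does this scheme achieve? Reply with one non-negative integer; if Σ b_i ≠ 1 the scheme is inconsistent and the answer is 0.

b = (-191/126, 65/126, 2)
c = (0, 5/13, 19/126)
Ac = (0, 0, -5/182)
Σ b_i: (-191/126)·1 + 65/126·1 + 2·1 = 1 ✓
b·c: 65/126·5/13 + 2·19/126 = 1/2 ✓
b·c²: 65/126·25/169 + 2·361/15876 = 6284/51597 ≠ 1/3 ⇒ order 2.
b·Ac: 2·(-5/182) = -5/91 ≠ 1/6

2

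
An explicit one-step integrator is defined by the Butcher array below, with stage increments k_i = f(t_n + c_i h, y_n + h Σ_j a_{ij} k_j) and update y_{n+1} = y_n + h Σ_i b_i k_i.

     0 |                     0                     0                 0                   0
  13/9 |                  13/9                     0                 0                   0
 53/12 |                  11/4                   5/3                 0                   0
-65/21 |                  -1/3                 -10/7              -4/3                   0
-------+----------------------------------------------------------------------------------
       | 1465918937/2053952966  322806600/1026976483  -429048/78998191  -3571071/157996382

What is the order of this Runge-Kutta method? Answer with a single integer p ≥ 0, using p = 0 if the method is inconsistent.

b = (1465918937/2053952966, 322806600/1026976483, -429048/78998191, -3571071/157996382)
c = (0, 13/9, 53/12, -65/21)
Ac = (0, 0, 65/27, -167/21)
Σ b_i: 1465918937/2053952966·1 + 322806600/1026976483·1 + (-429048/78998191)·1 + (-3571071/157996382)·1 = 1 ✓
b·c: 322806600/1026976483·13/9 + (-429048/78998191)·53/12 + (-3571071/157996382)·(-65/21) = 1/2 ✓
b·c²: 322806600/1026976483·169/81 + (-429048/78998191)·2809/144 + (-3571071/157996382)·4225/441 = 1/3 ✓
b·Ac: (-429048/78998191)·65/27 + (-3571071/157996382)·(-167/21) = 1/6 ✓
b·c³: 322806600/1026976483·2197/729 + (-429048/78998191)·148877/1728 + (-3571071/157996382)·(-274625/9261) = 137316315991/119445264792 ≠ 1/4 ⇒ order 3.
b·(c∘Ac): (-429048/78998191)·3445/324 + (-3571071/157996382)·10855/441 = -873216565/1421967438 ≠ 1/8
b·Ac²: (-429048/78998191)·845/243 + (-3571071/157996382)·(-65749/2268) = 3619473493/5687869752 ≠ 1/12
b·A²c: (-3571071/157996382)·(-260/81) = 154746410/2132951157 ≠ 1/24

3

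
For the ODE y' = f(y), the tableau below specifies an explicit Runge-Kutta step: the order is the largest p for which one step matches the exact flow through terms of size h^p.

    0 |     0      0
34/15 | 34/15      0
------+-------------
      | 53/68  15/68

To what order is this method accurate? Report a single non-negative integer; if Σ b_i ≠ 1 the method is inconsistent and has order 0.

2

b = (53/68, 15/68)
c = (0, 34/15)
Σ b_i: 53/68·1 + 15/68·1 = 1 ✓
b·c: 15/68·34/15 = 1/2 ✓; 2 stages ⇒ order 2.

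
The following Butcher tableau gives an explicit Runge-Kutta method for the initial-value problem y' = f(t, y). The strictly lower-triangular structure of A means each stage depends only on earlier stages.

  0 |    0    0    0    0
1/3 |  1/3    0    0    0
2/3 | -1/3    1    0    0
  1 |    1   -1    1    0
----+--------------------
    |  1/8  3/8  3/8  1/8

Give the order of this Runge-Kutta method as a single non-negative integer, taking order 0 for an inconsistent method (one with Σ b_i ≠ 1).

4

b = (1/8, 3/8, 3/8, 1/8)
c = (0, 1/3, 2/3, 1)
Ac = (0, 0, 1/3, 1/3)
Σ b_i: 1/8·1 + 3/8·1 + 3/8·1 + 1/8·1 = 1 ✓
b·c: 3/8·1/3 + 3/8·2/3 + 1/8·1 = 1/2 ✓
b·c²: 3/8·1/9 + 3/8·4/9 + 1/8·1 = 1/3 ✓
b·Ac: 3/8·1/3 + 1/8·1/3 = 1/6 ✓
b·c³: 3/8·1/27 + 3/8·8/27 + 1/8·1 = 1/4 ✓
b·(c∘Ac): 3/8·2/9 + 1/8·1/3 = 1/8 ✓
b·Ac²: 3/8·1/9 + 1/8·1/3 = 1/12 ✓
b·A²c: 1/8·1/3 = 1/24 ✓; 4 stages ⇒ order 4.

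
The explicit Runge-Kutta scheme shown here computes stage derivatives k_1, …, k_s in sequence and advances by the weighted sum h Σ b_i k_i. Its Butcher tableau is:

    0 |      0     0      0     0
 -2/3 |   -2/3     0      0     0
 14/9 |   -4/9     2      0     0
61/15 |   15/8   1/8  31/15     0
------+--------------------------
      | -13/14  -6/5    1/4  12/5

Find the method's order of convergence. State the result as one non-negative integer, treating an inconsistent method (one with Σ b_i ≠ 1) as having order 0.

0

b = (-13/14, -6/5, 1/4, 12/5)
c = (0, -2/3, 14/9, 61/15)
Ac = (0, 0, -4/3, 1691/540)
Σ b_i: (-13/14)·1 + (-6/5)·1 + 1/4·1 + 12/5·1 = 73/140 ≠ 1 ⇒ order 0.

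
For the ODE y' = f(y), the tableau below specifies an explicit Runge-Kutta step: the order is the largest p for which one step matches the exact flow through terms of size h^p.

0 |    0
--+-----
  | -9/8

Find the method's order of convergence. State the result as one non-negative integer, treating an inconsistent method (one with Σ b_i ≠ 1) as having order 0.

0

b = (-9/8)
c = (0)
Σ b_i: (-9/8)·1 = -9/8 ≠ 1 ⇒ order 0.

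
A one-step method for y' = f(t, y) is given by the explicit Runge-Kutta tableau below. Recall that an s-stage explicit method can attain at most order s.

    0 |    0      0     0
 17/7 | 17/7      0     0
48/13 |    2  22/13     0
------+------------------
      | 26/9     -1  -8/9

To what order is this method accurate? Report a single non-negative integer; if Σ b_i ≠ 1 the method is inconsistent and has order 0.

b = (26/9, -1, -8/9)
c = (0, 17/7, 48/13)
Ac = (0, 0, 374/91)
Σ b_i: 26/9·1 + (-1)·1 + (-8/9)·1 = 1 ✓
b·c: (-1)·17/7 + (-8/9)·48/13 = -1559/273 ≠ 1/2 ⇒ order 1.

1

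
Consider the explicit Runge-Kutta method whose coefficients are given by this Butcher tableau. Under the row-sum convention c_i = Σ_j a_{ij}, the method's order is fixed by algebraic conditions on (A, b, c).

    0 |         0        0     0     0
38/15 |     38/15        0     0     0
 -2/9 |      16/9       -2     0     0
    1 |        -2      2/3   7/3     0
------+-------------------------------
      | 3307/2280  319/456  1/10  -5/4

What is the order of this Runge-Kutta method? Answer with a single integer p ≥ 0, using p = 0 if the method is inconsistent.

2

b = (3307/2280, 319/456, 1/10, -5/4)
c = (0, 38/15, -2/9, 1)
Ac = (0, 0, -76/15, 158/135)
Σ b_i: 3307/2280·1 + 319/456·1 + 1/10·1 + (-5/4)·1 = 1 ✓
b·c: 319/456·38/15 + 1/10·(-2/9) + (-5/4)·1 = 1/2 ✓
b·c²: 319/456·1444/225 + 1/10·4/81 + (-5/4)·1 = 26281/8100 ≠ 1/3 ⇒ order 2.
b·Ac: 1/10·(-76/15) + (-5/4)·158/135 = -2659/1350 ≠ 1/6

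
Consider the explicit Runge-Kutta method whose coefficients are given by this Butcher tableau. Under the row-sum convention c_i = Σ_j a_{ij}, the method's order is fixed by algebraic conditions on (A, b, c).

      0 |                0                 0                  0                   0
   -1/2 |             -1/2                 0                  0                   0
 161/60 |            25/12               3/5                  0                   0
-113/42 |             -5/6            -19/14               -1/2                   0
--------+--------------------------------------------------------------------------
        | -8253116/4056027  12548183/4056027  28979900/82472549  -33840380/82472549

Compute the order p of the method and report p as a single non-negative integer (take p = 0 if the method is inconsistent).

b = (-8253116/4056027, 12548183/4056027, 28979900/82472549, -33840380/82472549)
c = (0, -1/2, 161/60, -113/42)
Ac = (0, 0, -3/10, -557/840)
Σ b_i: (-8253116/4056027)·1 + 12548183/4056027·1 + 28979900/82472549·1 + (-33840380/82472549)·1 = 1 ✓
b·c: 12548183/4056027·(-1/2) + 28979900/82472549·161/60 + (-33840380/82472549)·(-113/42) = 1/2 ✓
b·c²: 12548183/4056027·1/4 + 28979900/82472549·25921/3600 + (-33840380/82472549)·12769/1764 = 1/3 ✓
b·Ac: 28979900/82472549·(-3/10) + (-33840380/82472549)·(-557/840) = 1/6 ✓
b·c³: 12548183/4056027·(-1/8) + 28979900/82472549·4173281/216000 + (-33840380/82472549)·(-1442897/74088) = 1827573283/126971280 ≠ 1/4 ⇒ order 3.
b·(c∘Ac): 28979900/82472549·(-161/200) + (-33840380/82472549)·62941/35280 = -49397593/48672324 ≠ 1/8
b·Ac²: 28979900/82472549·3/20 + (-33840380/82472549)·(-198547/50400) = 2154656513/1290874680 ≠ 1/12
b·A²c: (-33840380/82472549)·3/20 = -5076057/82472549 ≠ 1/24

3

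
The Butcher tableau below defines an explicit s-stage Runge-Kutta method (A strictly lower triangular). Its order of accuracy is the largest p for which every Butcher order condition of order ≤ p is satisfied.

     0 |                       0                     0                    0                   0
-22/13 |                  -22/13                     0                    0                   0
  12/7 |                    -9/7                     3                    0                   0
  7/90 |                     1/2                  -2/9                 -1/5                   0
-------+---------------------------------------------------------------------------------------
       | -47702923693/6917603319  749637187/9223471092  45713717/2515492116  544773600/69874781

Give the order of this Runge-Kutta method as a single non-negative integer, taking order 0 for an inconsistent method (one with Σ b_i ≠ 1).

3

b = (-47702923693/6917603319, 749637187/9223471092, 45713717/2515492116, 544773600/69874781)
c = (0, -22/13, 12/7, 7/90)
Ac = (0, 0, -66/13, 136/4095)
Σ b_i: (-47702923693/6917603319)·1 + 749637187/9223471092·1 + 45713717/2515492116·1 + 544773600/69874781·1 = 1 ✓
b·c: 749637187/9223471092·(-22/13) + 45713717/2515492116·12/7 + 544773600/69874781·7/90 = 1/2 ✓
b·c²: 749637187/9223471092·484/169 + 45713717/2515492116·144/49 + 544773600/69874781·49/8100 = 1/3 ✓
b·Ac: 45713717/2515492116·(-66/13) + 544773600/69874781·136/4095 = 1/6 ✓
b·c³: 749637187/9223471092·(-10648/2197) + 45713717/2515492116·1728/343 + 544773600/69874781·343/729000 = -85465332026/286137228195 ≠ 1/4 ⇒ order 3.
b·(c∘Ac): 45713717/2515492116·(-792/91) + 544773600/69874781·68/26325 = -125378050/908372153 ≠ 1/8
b·Ac²: 45713717/2515492116·1452/169 + 544773600/69874781·(-456184/372645) = -179085311737/19075815213 ≠ 1/12
b·A²c: 544773600/69874781·66/65 = 7191011520/908372153 ≠ 1/24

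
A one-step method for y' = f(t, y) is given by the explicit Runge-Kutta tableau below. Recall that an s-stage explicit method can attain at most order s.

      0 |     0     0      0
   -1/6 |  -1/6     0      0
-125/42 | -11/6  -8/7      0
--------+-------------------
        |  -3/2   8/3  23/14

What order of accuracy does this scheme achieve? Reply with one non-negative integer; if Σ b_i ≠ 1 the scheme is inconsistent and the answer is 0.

0

b = (-3/2, 8/3, 23/14)
c = (0, -1/6, -125/42)
Ac = (0, 0, 4/21)
Σ b_i: (-3/2)·1 + 8/3·1 + 23/14·1 = 59/21 ≠ 1 ⇒ order 0.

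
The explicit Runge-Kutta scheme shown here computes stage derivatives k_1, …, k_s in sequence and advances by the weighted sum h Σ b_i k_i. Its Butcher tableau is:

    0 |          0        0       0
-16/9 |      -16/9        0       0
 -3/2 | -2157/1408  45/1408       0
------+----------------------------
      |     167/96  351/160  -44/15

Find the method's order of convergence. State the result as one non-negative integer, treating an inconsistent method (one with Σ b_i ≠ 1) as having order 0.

3

b = (167/96, 351/160, -44/15)
c = (0, -16/9, -3/2)
Ac = (0, 0, -5/88)
Σ b_i: 167/96·1 + 351/160·1 + (-44/15)·1 = 1 ✓
b·c: 351/160·(-16/9) + (-44/15)·(-3/2) = 1/2 ✓
b·c²: 351/160·256/81 + (-44/15)·9/4 = 1/3 ✓
b·Ac: (-44/15)·(-5/88) = 1/6 ✓; 3 stages ⇒ order 3.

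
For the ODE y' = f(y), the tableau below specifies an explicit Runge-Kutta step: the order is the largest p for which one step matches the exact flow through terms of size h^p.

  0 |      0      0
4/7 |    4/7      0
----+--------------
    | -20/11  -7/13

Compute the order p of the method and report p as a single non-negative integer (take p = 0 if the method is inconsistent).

b = (-20/11, -7/13)
c = (0, 4/7)
Σ b_i: (-20/11)·1 + (-7/13)·1 = -337/143 ≠ 1 ⇒ order 0.

0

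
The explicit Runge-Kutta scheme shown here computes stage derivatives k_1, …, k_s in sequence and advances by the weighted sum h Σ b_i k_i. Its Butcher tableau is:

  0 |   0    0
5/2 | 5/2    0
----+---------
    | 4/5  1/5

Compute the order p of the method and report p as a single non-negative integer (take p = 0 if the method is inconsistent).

b = (4/5, 1/5)
c = (0, 5/2)
Σ b_i: 4/5·1 + 1/5·1 = 1 ✓
b·c: 1/5·5/2 = 1/2 ✓; 2 stages ⇒ order 2.

2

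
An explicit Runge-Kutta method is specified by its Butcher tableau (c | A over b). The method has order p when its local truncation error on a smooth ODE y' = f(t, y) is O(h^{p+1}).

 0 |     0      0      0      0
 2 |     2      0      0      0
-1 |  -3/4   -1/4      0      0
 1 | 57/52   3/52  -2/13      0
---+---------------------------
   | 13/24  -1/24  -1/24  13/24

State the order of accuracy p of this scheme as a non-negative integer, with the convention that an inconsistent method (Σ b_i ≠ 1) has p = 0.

b = (13/24, -1/24, -1/24, 13/24)
c = (0, 2, -1, 1)
Ac = (0, 0, -1/2, 7/26)
Σ b_i: 13/24·1 + (-1/24)·1 + (-1/24)·1 + 13/24·1 = 1 ✓
b·c: (-1/24)·2 + (-1/24)·(-1) + 13/24·1 = 1/2 ✓
b·c²: (-1/24)·4 + (-1/24)·1 + 13/24·1 = 1/3 ✓
b·Ac: (-1/24)·(-1/2) + 13/24·7/26 = 1/6 ✓
b·c³: (-1/24)·8 + (-1/24)·(-1) + 13/24·1 = 1/4 ✓
b·(c∘Ac): (-1/24)·1/2 + 13/24·7/26 = 1/8 ✓
b·Ac²: (-1/24)·(-1) + 13/24·1/13 = 1/12 ✓
b·A²c: 13/24·1/13 = 1/24 ✓; 4 stages ⇒ order 4.

4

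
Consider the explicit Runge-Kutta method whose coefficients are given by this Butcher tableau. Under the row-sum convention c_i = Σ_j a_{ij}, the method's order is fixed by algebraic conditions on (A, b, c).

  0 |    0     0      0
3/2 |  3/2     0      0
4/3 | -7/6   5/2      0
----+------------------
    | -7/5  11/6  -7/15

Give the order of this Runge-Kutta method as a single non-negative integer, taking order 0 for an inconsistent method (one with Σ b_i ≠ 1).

0

b = (-7/5, 11/6, -7/15)
c = (0, 3/2, 4/3)
Ac = (0, 0, 15/4)
Σ b_i: (-7/5)·1 + 11/6·1 + (-7/15)·1 = -1/30 ≠ 1 ⇒ order 0.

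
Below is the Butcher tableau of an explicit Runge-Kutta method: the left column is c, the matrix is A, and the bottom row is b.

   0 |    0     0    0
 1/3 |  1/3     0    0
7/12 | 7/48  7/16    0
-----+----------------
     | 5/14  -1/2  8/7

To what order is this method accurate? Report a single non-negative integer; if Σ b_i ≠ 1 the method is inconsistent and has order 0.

b = (5/14, -1/2, 8/7)
c = (0, 1/3, 7/12)
Ac = (0, 0, 7/48)
Σ b_i: 5/14·1 + (-1/2)·1 + 8/7·1 = 1 ✓
b·c: (-1/2)·1/3 + 8/7·7/12 = 1/2 ✓
b·c²: (-1/2)·1/9 + 8/7·49/144 = 1/3 ✓
b·Ac: 8/7·7/48 = 1/6 ✓; 3 stages ⇒ order 3.

3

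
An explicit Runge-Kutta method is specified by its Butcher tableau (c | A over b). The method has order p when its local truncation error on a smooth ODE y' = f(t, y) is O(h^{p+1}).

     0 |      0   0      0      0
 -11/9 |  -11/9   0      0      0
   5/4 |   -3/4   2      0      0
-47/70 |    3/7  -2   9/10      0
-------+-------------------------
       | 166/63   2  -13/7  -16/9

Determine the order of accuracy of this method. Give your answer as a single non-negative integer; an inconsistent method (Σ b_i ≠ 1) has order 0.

b = (166/63, 2, -13/7, -16/9)
c = (0, -11/9, 5/4, -47/70)
Ac = (0, 0, -22/9, 257/72)
Σ b_i: 166/63·1 + 2·1 + (-13/7)·1 + (-16/9)·1 = 1 ✓
b·c: 2·(-11/9) + (-13/7)·5/4 + (-16/9)·(-47/70) = -643/180 ≠ 1/2 ⇒ order 1.

1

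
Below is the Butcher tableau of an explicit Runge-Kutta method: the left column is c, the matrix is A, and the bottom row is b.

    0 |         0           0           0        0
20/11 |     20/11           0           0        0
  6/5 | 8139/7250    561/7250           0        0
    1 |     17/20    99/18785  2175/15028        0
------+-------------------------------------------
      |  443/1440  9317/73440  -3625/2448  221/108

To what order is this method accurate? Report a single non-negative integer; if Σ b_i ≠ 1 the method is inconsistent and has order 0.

4

b = (443/1440, 9317/73440, -3625/2448, 221/108)
c = (0, 20/11, 6/5, 1)
Ac = (0, 0, 102/725, 81/442)
Σ b_i: 443/1440·1 + 9317/73440·1 + (-3625/2448)·1 + 221/108·1 = 1 ✓
b·c: 9317/73440·20/11 + (-3625/2448)·6/5 + 221/108·1 = 1/2 ✓
b·c²: 9317/73440·400/121 + (-3625/2448)·36/25 + 221/108·1 = 1/3 ✓
b·Ac: (-3625/2448)·102/725 + 221/108·81/442 = 1/6 ✓
b·c³: 9317/73440·8000/1331 + (-3625/2448)·216/125 + 221/108·1 = 1/4 ✓
b·(c∘Ac): (-3625/2448)·612/3625 + 221/108·81/442 = 1/8 ✓
b·Ac²: (-3625/2448)·408/1595 + 221/108·549/2431 = 1/12 ✓
b·A²c: 221/108·9/442 = 1/24 ✓; 4 stages ⇒ order 4.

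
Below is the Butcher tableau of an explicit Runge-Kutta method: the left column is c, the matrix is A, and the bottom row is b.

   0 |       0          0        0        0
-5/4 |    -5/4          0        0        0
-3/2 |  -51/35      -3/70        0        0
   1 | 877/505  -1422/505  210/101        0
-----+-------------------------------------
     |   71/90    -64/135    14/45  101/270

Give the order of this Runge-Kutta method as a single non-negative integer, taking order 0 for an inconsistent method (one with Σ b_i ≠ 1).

4

b = (71/90, -64/135, 14/45, 101/270)
c = (0, -5/4, -3/2, 1)
Ac = (0, 0, 3/56, 81/202)
Σ b_i: 71/90·1 + (-64/135)·1 + 14/45·1 + 101/270·1 = 1 ✓
b·c: (-64/135)·(-5/4) + 14/45·(-3/2) + 101/270·1 = 1/2 ✓
b·c²: (-64/135)·25/16 + 14/45·9/4 + 101/270·1 = 1/3 ✓
b·Ac: 14/45·3/56 + 101/270·81/202 = 1/6 ✓
b·c³: (-64/135)·(-125/64) + 14/45·(-27/8) + 101/270·1 = 1/4 ✓
b·(c∘Ac): 14/45·(-9/112) + 101/270·81/202 = 1/8 ✓
b·Ac²: 14/45·(-15/224) + 101/270·225/808 = 1/12 ✓
b·A²c: 101/270·45/404 = 1/24 ✓; 4 stages ⇒ order 4.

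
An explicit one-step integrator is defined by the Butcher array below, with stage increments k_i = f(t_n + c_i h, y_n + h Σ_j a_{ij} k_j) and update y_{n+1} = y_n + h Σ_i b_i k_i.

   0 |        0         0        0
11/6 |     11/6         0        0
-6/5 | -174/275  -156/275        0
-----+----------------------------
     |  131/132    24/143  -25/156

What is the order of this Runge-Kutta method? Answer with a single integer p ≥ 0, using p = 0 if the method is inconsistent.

b = (131/132, 24/143, -25/156)
c = (0, 11/6, -6/5)
Ac = (0, 0, -26/25)
Σ b_i: 131/132·1 + 24/143·1 + (-25/156)·1 = 1 ✓
b·c: 24/143·11/6 + (-25/156)·(-6/5) = 1/2 ✓
b·c²: 24/143·121/36 + (-25/156)·36/25 = 1/3 ✓
b·Ac: (-25/156)·(-26/25) = 1/6 ✓; 3 stages ⇒ order 3.

3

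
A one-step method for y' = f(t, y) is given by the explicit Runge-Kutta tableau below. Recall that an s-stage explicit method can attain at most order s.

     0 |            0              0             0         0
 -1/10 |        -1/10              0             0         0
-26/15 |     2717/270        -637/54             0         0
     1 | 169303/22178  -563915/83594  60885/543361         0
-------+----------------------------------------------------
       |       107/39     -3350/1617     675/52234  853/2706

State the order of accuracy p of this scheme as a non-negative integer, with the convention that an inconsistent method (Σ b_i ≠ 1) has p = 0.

b = (107/39, -3350/1617, 675/52234, 853/2706)
c = (0, -1/10, -26/15, 1)
Ac = (0, 0, 637/540, 1639/3412)
Σ b_i: 107/39·1 + (-3350/1617)·1 + 675/52234·1 + 853/2706·1 = 1 ✓
b·c: (-3350/1617)·(-1/10) + 675/52234·(-26/15) + 853/2706·1 = 1/2 ✓
b·c²: (-3350/1617)·1/100 + 675/52234·676/225 + 853/2706·1 = 1/3 ✓
b·Ac: 675/52234·637/540 + 853/2706·1639/3412 = 1/6 ✓
b·c³: (-3350/1617)·(-1/1000) + 675/52234·(-17576/3375) + 853/2706·1 = 1/4 ✓
b·(c∘Ac): 675/52234·(-8281/4050) + 853/2706·1639/3412 = 1/8 ✓
b·Ac²: 675/52234·(-637/5400) + 853/2706·1837/6824 = 1/12 ✓
b·A²c: 853/2706·451/3412 = 1/24 ✓; 4 stages ⇒ order 4.

4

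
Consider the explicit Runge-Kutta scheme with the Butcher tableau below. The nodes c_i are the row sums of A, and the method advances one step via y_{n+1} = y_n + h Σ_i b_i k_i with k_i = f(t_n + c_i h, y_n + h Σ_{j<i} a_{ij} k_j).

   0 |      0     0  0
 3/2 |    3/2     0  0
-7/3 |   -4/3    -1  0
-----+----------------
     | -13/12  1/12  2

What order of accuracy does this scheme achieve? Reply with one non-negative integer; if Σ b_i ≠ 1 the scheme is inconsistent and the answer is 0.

1

b = (-13/12, 1/12, 2)
c = (0, 3/2, -7/3)
Ac = (0, 0, -3/2)
Σ b_i: (-13/12)·1 + 1/12·1 + 2·1 = 1 ✓
b·c: 1/12·3/2 + 2·(-7/3) = -109/24 ≠ 1/2 ⇒ order 1.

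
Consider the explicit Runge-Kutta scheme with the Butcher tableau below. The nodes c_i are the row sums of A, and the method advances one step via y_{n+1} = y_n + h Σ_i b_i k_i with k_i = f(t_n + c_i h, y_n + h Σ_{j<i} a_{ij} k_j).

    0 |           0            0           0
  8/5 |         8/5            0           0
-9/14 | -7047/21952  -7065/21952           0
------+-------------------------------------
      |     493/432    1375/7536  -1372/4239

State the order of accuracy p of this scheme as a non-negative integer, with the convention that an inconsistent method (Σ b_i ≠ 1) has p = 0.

b = (493/432, 1375/7536, -1372/4239)
c = (0, 8/5, -9/14)
Ac = (0, 0, -1413/2744)
Σ b_i: 493/432·1 + 1375/7536·1 + (-1372/4239)·1 = 1 ✓
b·c: 1375/7536·8/5 + (-1372/4239)·(-9/14) = 1/2 ✓
b·c²: 1375/7536·64/25 + (-1372/4239)·81/196 = 1/3 ✓
b·Ac: (-1372/4239)·(-1413/2744) = 1/6 ✓; 3 stages ⇒ order 3.

3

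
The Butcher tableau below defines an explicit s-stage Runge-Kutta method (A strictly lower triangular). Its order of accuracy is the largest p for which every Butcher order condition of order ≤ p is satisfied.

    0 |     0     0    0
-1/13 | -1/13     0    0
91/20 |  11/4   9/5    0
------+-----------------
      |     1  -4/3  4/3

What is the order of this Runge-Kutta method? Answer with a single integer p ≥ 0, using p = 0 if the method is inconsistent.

1

b = (1, -4/3, 4/3)
c = (0, -1/13, 91/20)
Ac = (0, 0, -9/65)
Σ b_i: 1·1 + (-4/3)·1 + 4/3·1 = 1 ✓
b·c: (-4/3)·(-1/13) + 4/3·91/20 = 401/65 ≠ 1/2 ⇒ order 1.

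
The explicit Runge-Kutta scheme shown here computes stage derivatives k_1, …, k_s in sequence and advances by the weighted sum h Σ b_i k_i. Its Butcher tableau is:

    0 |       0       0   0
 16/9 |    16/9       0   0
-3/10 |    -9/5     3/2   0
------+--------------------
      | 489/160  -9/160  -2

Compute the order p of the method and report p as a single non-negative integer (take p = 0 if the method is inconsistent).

2

b = (489/160, -9/160, -2)
c = (0, 16/9, -3/10)
Ac = (0, 0, 8/3)
Σ b_i: 489/160·1 + (-9/160)·1 + (-2)·1 = 1 ✓
b·c: (-9/160)·16/9 + (-2)·(-3/10) = 1/2 ✓
b·c²: (-9/160)·256/81 + (-2)·9/100 = -161/450 ≠ 1/3 ⇒ order 2.
b·Ac: (-2)·8/3 = -16/3 ≠ 1/6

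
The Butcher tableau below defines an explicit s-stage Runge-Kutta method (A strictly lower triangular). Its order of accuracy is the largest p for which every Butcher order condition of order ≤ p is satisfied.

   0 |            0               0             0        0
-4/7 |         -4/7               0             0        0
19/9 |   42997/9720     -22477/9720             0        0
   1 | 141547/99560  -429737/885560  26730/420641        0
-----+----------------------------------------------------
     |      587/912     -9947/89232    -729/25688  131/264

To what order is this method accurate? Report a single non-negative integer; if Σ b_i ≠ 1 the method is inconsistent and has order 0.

4

b = (587/912, -9947/89232, -729/25688, 131/264)
c = (0, -4/7, 19/9, 1)
Ac = (0, 0, 3211/2430, 539/1310)
Σ b_i: 587/912·1 + (-9947/89232)·1 + (-729/25688)·1 + 131/264·1 = 1 ✓
b·c: (-9947/89232)·(-4/7) + (-729/25688)·19/9 + 131/264·1 = 1/2 ✓
b·c²: (-9947/89232)·16/49 + (-729/25688)·361/81 + 131/264·1 = 1/3 ✓
b·Ac: (-729/25688)·3211/2430 + 131/264·539/1310 = 1/6 ✓
b·c³: (-9947/89232)·(-64/343) + (-729/25688)·6859/729 + 131/264·1 = 1/4 ✓
b·(c∘Ac): (-729/25688)·61009/21870 + 131/264·539/1310 = 1/8 ✓
b·Ac²: (-729/25688)·(-6422/8505) + 131/264·572/4585 = 1/12 ✓
b·A²c: 131/264·11/131 = 1/24 ✓; 4 stages ⇒ order 4.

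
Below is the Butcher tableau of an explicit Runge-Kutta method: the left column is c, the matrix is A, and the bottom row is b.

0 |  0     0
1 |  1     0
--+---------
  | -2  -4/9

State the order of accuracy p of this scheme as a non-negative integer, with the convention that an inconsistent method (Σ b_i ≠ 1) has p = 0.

b = (-2, -4/9)
c = (0, 1)
Σ b_i: (-2)·1 + (-4/9)·1 = -22/9 ≠ 1 ⇒ order 0.

0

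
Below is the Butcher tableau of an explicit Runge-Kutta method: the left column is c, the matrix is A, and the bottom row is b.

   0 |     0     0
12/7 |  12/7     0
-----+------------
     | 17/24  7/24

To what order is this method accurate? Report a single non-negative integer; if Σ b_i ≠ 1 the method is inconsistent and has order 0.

b = (17/24, 7/24)
c = (0, 12/7)
Σ b_i: 17/24·1 + 7/24·1 = 1 ✓
b·c: 7/24·12/7 = 1/2 ✓; 2 stages ⇒ order 2.

2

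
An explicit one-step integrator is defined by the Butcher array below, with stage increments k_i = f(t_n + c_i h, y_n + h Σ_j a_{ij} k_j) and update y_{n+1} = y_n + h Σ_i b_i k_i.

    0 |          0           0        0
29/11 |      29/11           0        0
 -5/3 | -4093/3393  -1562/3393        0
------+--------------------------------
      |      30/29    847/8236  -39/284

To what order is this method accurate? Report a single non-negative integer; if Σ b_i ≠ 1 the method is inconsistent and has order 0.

b = (30/29, 847/8236, -39/284)
c = (0, 29/11, -5/3)
Ac = (0, 0, -142/117)
Σ b_i: 30/29·1 + 847/8236·1 + (-39/284)·1 = 1 ✓
b·c: 847/8236·29/11 + (-39/284)·(-5/3) = 1/2 ✓
b·c²: 847/8236·841/121 + (-39/284)·25/9 = 1/3 ✓
b·Ac: (-39/284)·(-142/117) = 1/6 ✓; 3 stages ⇒ order 3.

3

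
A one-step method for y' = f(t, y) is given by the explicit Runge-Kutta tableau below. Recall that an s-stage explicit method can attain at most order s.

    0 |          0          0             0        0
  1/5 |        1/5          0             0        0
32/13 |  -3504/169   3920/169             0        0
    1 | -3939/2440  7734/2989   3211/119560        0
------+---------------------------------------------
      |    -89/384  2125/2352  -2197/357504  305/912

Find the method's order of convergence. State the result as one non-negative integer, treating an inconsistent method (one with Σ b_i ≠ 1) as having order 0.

4

b = (-89/384, 2125/2352, -2197/357504, 305/912)
c = (0, 1/5, 32/13, 1)
Ac = (0, 0, 784/169, 178/305)
Σ b_i: (-89/384)·1 + 2125/2352·1 + (-2197/357504)·1 + 305/912·1 = 1 ✓
b·c: 2125/2352·1/5 + (-2197/357504)·32/13 + 305/912·1 = 1/2 ✓
b·c²: 2125/2352·1/25 + (-2197/357504)·1024/169 + 305/912·1 = 1/3 ✓
b·Ac: (-2197/357504)·784/169 + 305/912·178/305 = 1/6 ✓
b·c³: 2125/2352·1/125 + (-2197/357504)·32768/2197 + 305/912·1 = 1/4 ✓
b·(c∘Ac): (-2197/357504)·25088/2197 + 305/912·178/305 = 1/8 ✓
b·Ac²: (-2197/357504)·784/845 + 305/912·406/1525 = 1/12 ✓
b·A²c: 305/912·38/305 = 1/24 ✓; 4 stages ⇒ order 4.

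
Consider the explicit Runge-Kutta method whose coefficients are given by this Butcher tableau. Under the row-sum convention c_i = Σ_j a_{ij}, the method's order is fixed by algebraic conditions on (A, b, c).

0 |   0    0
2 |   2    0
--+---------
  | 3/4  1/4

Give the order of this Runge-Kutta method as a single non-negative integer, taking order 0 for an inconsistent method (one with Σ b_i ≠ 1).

b = (3/4, 1/4)
c = (0, 2)
Σ b_i: 3/4·1 + 1/4·1 = 1 ✓
b·c: 1/4·2 = 1/2 ✓; 2 stages ⇒ order 2.

2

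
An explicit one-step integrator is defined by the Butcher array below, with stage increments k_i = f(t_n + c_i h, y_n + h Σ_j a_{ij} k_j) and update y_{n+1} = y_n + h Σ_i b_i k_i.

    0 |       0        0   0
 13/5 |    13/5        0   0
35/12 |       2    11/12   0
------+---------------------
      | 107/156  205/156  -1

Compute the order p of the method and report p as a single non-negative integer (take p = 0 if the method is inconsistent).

2

b = (107/156, 205/156, -1)
c = (0, 13/5, 35/12)
Ac = (0, 0, 143/60)
Σ b_i: 107/156·1 + 205/156·1 + (-1)·1 = 1 ✓
b·c: 205/156·13/5 + (-1)·35/12 = 1/2 ✓
b·c²: 205/156·169/25 + (-1)·1225/144 = 271/720 ≠ 1/3 ⇒ order 2.
b·Ac: (-1)·143/60 = -143/60 ≠ 1/6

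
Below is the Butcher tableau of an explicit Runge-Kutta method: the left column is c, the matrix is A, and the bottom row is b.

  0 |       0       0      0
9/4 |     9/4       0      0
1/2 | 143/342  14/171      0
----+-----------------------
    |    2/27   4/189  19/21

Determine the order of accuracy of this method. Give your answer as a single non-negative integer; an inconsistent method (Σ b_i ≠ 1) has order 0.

b = (2/27, 4/189, 19/21)
c = (0, 9/4, 1/2)
Ac = (0, 0, 7/38)
Σ b_i: 2/27·1 + 4/189·1 + 19/21·1 = 1 ✓
b·c: 4/189·9/4 + 19/21·1/2 = 1/2 ✓
b·c²: 4/189·81/16 + 19/21·1/4 = 1/3 ✓
b·Ac: 19/21·7/38 = 1/6 ✓; 3 stages ⇒ order 3.

3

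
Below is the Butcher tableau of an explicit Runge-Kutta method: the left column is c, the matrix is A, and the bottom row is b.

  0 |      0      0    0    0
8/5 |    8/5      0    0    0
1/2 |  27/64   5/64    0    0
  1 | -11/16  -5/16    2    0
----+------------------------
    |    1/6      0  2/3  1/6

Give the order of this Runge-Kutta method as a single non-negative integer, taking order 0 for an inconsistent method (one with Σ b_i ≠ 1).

b = (1/6, 0, 2/3, 1/6)
c = (0, 8/5, 1/2, 1)
Ac = (0, 0, 1/8, 1/2)
Σ b_i: 1/6·1 + 2/3·1 + 1/6·1 = 1 ✓
b·c: 2/3·1/2 + 1/6·1 = 1/2 ✓
b·c²: 2/3·1/4 + 1/6·1 = 1/3 ✓
b·Ac: 2/3·1/8 + 1/6·1/2 = 1/6 ✓
b·c³: 2/3·1/8 + 1/6·1 = 1/4 ✓
b·(c∘Ac): 2/3·1/16 + 1/6·1/2 = 1/8 ✓
b·Ac²: 2/3·1/5 + 1/6·(-3/10) = 1/12 ✓
b·A²c: 1/6·1/4 = 1/24 ✓; 4 stages ⇒ order 4.

4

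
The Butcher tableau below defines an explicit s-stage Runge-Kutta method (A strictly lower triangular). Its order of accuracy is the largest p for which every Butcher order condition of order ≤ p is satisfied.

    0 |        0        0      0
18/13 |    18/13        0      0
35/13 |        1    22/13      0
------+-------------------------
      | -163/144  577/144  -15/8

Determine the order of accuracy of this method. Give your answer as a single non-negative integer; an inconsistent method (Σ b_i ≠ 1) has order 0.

b = (-163/144, 577/144, -15/8)
c = (0, 18/13, 35/13)
Ac = (0, 0, 396/169)
Σ b_i: (-163/144)·1 + 577/144·1 + (-15/8)·1 = 1 ✓
b·c: 577/144·18/13 + (-15/8)·35/13 = 1/2 ✓
b·c²: 577/144·324/169 + (-15/8)·1225/169 = -7989/1352 ≠ 1/3 ⇒ order 2.
b·Ac: (-15/8)·396/169 = -1485/338 ≠ 1/6

2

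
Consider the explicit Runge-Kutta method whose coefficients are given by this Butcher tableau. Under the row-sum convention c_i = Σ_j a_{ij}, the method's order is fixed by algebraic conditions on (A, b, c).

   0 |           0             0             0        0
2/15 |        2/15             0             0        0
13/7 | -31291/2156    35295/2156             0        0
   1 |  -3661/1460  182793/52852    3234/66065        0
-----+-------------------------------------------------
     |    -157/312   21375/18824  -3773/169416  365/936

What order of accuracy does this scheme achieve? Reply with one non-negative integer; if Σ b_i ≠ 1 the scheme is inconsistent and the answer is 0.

b = (-157/312, 21375/18824, -3773/169416, 365/936)
c = (0, 2/15, 13/7, 1)
Ac = (0, 0, 2353/1078, 403/730)
Σ b_i: (-157/312)·1 + 21375/18824·1 + (-3773/169416)·1 + 365/936·1 = 1 ✓
b·c: 21375/18824·2/15 + (-3773/169416)·13/7 + 365/936·1 = 1/2 ✓
b·c²: 21375/18824·4/225 + (-3773/169416)·169/49 + 365/936·1 = 1/3 ✓
b·Ac: (-3773/169416)·2353/1078 + 365/936·403/730 = 1/6 ✓
b·c³: 21375/18824·8/3375 + (-3773/169416)·2197/343 + 365/936·1 = 1/4 ✓
b·(c∘Ac): (-3773/169416)·30589/7546 + 365/936·403/730 = 1/8 ✓
b·Ac²: (-3773/169416)·2353/8085 + 365/936·1261/5475 = 1/12 ✓
b·A²c: 365/936·39/365 = 1/24 ✓; 4 stages ⇒ order 4.

4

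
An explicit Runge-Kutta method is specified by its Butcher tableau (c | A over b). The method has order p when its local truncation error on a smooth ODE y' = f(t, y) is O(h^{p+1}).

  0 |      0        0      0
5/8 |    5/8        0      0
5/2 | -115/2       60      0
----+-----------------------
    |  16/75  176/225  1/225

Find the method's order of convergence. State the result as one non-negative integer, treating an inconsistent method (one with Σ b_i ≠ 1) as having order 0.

3

b = (16/75, 176/225, 1/225)
c = (0, 5/8, 5/2)
Ac = (0, 0, 75/2)
Σ b_i: 16/75·1 + 176/225·1 + 1/225·1 = 1 ✓
b·c: 176/225·5/8 + 1/225·5/2 = 1/2 ✓
b·c²: 176/225·25/64 + 1/225·25/4 = 1/3 ✓
b·Ac: 1/225·75/2 = 1/6 ✓; 3 stages ⇒ order 3.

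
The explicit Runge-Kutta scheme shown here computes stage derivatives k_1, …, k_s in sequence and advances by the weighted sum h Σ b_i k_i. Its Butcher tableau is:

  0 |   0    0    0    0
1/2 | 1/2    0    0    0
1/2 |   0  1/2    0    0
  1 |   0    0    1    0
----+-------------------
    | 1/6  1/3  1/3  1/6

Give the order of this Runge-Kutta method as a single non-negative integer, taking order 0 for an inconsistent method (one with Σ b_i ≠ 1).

b = (1/6, 1/3, 1/3, 1/6)
c = (0, 1/2, 1/2, 1)
Ac = (0, 0, 1/4, 1/2)
Σ b_i: 1/6·1 + 1/3·1 + 1/3·1 + 1/6·1 = 1 ✓
b·c: 1/3·1/2 + 1/3·1/2 + 1/6·1 = 1/2 ✓
b·c²: 1/3·1/4 + 1/3·1/4 + 1/6·1 = 1/3 ✓
b·Ac: 1/3·1/4 + 1/6·1/2 = 1/6 ✓
b·c³: 1/3·1/8 + 1/3·1/8 + 1/6·1 = 1/4 ✓
b·(c∘Ac): 1/3·1/8 + 1/6·1/2 = 1/8 ✓
b·Ac²: 1/3·1/8 + 1/6·1/4 = 1/12 ✓
b·A²c: 1/6·1/4 = 1/24 ✓; 4 stages ⇒ order 4.

4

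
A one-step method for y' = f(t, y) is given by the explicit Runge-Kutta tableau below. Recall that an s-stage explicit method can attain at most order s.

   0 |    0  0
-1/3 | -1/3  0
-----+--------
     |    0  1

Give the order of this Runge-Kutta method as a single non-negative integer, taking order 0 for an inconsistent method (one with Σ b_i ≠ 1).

b = (0, 1)
c = (0, -1/3)
Σ b_i: 1·1 = 1 ✓
b·c: 1·(-1/3) = -1/3 ≠ 1/2 ⇒ order 1.

1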